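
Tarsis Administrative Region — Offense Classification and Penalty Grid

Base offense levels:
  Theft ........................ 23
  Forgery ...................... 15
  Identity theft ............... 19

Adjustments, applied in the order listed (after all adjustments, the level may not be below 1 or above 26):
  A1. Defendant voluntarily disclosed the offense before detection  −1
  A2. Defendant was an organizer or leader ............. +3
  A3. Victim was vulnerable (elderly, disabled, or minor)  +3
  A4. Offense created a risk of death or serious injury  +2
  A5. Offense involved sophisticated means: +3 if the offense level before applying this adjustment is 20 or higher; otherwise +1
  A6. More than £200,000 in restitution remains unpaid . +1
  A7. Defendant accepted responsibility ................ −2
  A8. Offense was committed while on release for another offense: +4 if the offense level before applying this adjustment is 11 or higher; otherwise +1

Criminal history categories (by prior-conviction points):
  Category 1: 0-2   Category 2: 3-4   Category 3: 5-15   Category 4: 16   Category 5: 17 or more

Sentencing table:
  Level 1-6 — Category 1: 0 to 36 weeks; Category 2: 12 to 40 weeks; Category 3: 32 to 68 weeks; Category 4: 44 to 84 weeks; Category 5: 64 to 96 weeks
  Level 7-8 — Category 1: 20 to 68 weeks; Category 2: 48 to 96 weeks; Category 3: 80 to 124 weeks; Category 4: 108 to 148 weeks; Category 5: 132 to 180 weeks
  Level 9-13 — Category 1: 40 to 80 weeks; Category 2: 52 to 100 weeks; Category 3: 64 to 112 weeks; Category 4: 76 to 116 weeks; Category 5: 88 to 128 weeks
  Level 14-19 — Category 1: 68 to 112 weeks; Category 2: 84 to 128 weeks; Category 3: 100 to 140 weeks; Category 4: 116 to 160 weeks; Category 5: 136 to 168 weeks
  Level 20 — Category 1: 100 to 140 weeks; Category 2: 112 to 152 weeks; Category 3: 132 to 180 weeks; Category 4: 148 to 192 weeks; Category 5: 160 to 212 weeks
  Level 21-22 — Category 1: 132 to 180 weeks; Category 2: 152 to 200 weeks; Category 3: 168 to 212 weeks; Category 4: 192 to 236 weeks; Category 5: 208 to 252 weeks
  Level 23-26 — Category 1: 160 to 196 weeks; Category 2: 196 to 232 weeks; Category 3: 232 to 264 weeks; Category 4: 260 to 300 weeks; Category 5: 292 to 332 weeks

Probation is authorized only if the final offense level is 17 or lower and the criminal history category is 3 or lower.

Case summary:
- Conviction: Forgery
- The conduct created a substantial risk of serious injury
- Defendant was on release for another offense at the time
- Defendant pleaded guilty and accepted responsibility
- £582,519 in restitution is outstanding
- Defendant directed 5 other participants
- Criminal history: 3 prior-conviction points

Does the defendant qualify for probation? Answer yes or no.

No

Base offense level for forgery: 15.
A2 applies: 15 + 3 = 18.
A3 does not apply.
A4 applies: 18 + 2 = 20.
A5 does not apply.
A6 applies: 20 + 1 = 21.
A7 applies: 21 − 2 = 19.
A8 applies (level before this adjustment is 19 ≥ 11, so +4): 19 + 4 = 23.
Final offense level: 23.
Criminal history: 3 prior points → Category 2 (3-4).
Level 23 falls in the 23-26 band.
Grid: Level 23-26 × Category 2 = 196-232 weeks.
Probation check: level 23 > 17 and category 2 ≤ 3 → not eligible.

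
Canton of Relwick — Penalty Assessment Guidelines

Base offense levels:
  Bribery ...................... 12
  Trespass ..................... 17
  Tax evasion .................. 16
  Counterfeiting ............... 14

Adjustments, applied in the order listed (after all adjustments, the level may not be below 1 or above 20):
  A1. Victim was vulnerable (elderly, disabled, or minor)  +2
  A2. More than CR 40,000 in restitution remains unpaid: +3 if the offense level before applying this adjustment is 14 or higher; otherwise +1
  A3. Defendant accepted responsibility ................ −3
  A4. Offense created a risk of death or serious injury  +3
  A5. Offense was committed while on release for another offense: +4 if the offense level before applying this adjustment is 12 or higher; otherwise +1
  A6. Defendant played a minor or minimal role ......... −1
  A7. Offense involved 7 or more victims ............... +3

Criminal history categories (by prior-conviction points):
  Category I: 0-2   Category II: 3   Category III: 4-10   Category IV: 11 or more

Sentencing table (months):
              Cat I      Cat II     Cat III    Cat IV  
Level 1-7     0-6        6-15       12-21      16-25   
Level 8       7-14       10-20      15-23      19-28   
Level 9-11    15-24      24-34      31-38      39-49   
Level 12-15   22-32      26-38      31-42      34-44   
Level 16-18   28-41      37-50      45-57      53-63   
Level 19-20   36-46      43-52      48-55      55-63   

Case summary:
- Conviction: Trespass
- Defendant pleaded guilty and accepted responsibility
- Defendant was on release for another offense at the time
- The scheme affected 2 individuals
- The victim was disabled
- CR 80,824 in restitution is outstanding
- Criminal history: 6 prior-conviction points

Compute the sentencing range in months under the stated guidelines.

48-55 months

Base offense level for trespass: 17.
A1 applies: 17 + 2 = 19.
A2 applies (level before this adjustment is 19 ≥ 14, so +3): 19 + 3 = 22.
A3 applies: 22 − 3 = 19.
A4 does not apply.
A5 applies (level before this adjustment is 19 ≥ 12, so +4): 19 + 4 = 23.
A6 does not apply.
Level 23 exceeds the maximum of 20; capped at 20.
Final offense level: 20.
Criminal history: 6 prior points → Category III (4-10).
Level 20 falls in the 19-20 band.
Grid: Level 19-20 × Category III = 48-55 months.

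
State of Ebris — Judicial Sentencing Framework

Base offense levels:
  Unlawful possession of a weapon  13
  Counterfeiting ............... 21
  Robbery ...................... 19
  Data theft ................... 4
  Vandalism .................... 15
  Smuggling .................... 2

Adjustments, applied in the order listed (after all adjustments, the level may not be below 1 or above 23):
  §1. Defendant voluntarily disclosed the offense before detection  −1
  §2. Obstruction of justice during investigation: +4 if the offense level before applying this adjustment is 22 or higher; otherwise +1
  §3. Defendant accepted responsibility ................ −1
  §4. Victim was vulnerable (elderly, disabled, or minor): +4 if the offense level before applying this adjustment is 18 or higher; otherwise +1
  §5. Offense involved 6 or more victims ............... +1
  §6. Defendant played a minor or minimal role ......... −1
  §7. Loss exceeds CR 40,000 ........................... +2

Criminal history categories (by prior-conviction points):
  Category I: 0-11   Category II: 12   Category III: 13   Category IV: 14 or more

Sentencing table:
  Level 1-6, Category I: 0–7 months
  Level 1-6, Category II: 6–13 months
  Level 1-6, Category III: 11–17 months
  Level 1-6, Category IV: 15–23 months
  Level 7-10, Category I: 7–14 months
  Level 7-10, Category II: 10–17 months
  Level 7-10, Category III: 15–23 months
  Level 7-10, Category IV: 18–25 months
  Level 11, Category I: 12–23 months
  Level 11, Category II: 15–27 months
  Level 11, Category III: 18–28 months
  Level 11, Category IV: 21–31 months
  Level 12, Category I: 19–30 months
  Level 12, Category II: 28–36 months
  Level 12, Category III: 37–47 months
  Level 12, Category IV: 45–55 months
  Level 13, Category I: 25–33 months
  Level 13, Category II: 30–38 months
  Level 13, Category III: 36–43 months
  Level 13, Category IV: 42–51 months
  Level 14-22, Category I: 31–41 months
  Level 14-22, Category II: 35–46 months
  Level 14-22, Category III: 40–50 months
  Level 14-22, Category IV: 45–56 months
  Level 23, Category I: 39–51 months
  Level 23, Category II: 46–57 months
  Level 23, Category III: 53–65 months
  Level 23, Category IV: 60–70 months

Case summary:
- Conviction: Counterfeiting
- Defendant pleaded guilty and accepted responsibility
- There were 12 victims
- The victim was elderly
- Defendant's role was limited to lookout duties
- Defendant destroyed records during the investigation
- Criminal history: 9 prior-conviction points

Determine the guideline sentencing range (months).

Base offense level for counterfeiting: 21.
§2 applies (level before this adjustment is 21 < 22, so +1): 21 + 1 = 22.
§3 applies: 22 − 1 = 21.
§4 applies (level before this adjustment is 21 ≥ 18, so +4): 21 + 4 = 25.
§5 applies: 25 + 1 = 26.
§6 applies: 26 − 1 = 25.
§7 does not apply.
Level 25 exceeds the maximum of 23; capped at 23.
Final offense level: 23.
Criminal history: 9 prior points → Category I (0-11).
Level 23 falls in the 23 band.
Grid: Level 23 × Category I = 39-51 months.

39-51 months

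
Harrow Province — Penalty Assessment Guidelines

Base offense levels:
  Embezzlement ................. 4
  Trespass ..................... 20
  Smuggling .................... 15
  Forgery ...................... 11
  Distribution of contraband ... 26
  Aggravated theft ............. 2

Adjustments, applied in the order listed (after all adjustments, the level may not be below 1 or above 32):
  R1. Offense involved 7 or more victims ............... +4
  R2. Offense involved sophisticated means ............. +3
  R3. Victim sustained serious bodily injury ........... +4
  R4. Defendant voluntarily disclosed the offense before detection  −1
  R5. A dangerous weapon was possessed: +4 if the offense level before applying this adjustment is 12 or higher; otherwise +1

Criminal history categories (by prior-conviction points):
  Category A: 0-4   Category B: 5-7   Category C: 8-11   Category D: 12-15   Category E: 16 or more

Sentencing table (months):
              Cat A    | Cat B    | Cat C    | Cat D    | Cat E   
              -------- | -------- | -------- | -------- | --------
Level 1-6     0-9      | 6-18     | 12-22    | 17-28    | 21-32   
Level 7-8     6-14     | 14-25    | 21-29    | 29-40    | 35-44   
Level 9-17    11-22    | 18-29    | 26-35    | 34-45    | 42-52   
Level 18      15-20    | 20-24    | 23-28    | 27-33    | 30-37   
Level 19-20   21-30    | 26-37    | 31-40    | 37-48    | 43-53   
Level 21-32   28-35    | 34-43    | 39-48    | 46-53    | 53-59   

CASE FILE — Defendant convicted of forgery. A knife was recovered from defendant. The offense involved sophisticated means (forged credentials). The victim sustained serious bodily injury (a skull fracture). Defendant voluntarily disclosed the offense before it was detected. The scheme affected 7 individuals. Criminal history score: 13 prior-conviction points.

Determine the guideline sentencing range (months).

Base offense level for forgery: 11.
R1 applies: 11 + 4 = 15.
R2 applies: 15 + 3 = 18.
R3 applies: 18 + 4 = 22.
R4 applies: 22 − 1 = 21.
R5 applies (level before this adjustment is 21 ≥ 12, so +4): 21 + 4 = 25.
Final offense level: 25.
Criminal history: 13 prior points → Category D (12-15).
Level 25 falls in the 21-32 band.
Grid: Level 21-32 × Category D = 46-53 months.

46-53 months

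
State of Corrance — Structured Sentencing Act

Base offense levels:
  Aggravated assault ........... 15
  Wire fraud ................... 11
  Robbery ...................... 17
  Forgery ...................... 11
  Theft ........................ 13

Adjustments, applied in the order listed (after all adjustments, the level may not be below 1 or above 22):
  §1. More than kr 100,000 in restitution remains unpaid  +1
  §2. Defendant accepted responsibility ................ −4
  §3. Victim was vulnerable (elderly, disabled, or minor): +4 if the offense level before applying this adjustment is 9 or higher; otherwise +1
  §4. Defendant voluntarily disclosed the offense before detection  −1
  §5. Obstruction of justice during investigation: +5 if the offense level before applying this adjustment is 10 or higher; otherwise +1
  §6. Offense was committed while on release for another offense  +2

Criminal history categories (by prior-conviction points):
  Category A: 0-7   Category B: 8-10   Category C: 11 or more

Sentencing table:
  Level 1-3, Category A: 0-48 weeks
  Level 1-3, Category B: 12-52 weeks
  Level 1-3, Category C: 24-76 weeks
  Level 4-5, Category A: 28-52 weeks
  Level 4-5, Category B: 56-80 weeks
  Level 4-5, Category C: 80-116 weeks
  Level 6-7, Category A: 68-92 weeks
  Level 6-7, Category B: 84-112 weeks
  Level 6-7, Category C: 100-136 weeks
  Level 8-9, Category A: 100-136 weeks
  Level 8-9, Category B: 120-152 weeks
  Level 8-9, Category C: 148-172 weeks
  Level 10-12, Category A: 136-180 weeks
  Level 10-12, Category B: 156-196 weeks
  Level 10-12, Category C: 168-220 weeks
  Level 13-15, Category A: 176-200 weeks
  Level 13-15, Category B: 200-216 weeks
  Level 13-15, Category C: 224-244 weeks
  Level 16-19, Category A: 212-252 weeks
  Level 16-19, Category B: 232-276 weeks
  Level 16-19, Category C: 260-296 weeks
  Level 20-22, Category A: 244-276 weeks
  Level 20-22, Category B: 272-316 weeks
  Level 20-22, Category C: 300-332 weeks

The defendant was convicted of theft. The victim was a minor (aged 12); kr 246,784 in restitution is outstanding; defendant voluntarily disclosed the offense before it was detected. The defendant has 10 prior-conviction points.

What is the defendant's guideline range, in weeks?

Base offense level for theft: 13.
§1 applies: 13 + 1 = 14.
§2 does not apply.
§3 applies (level before this adjustment is 14 ≥ 9, so +4): 14 + 4 = 18.
§4 applies: 18 − 1 = 17.
§5 does not apply.
§6 does not apply.
Final offense level: 17.
Criminal history: 10 prior points → Category B (8-10).
Level 17 falls in the 16-19 band.
Grid: Level 16-19 × Category B = 232-276 weeks.

232-276 weeks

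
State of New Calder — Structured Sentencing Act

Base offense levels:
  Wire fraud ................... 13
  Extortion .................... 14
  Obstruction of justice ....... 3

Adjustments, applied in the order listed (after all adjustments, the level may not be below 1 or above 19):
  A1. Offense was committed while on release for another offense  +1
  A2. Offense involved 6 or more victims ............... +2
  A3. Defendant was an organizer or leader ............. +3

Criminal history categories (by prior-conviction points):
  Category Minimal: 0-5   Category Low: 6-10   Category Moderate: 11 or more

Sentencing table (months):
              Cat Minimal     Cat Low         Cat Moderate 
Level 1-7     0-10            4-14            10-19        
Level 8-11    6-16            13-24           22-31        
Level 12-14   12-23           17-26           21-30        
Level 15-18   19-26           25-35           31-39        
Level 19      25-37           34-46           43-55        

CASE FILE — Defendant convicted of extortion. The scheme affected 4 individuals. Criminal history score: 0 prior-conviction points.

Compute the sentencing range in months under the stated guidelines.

12-23 months

Base offense level for extortion: 14.
Final offense level: 14.
Criminal history: 0 prior points → Category Minimal (0-5).
Level 14 falls in the 12-14 band.
Grid: Level 12-14 × Category Minimal = 12-23 months.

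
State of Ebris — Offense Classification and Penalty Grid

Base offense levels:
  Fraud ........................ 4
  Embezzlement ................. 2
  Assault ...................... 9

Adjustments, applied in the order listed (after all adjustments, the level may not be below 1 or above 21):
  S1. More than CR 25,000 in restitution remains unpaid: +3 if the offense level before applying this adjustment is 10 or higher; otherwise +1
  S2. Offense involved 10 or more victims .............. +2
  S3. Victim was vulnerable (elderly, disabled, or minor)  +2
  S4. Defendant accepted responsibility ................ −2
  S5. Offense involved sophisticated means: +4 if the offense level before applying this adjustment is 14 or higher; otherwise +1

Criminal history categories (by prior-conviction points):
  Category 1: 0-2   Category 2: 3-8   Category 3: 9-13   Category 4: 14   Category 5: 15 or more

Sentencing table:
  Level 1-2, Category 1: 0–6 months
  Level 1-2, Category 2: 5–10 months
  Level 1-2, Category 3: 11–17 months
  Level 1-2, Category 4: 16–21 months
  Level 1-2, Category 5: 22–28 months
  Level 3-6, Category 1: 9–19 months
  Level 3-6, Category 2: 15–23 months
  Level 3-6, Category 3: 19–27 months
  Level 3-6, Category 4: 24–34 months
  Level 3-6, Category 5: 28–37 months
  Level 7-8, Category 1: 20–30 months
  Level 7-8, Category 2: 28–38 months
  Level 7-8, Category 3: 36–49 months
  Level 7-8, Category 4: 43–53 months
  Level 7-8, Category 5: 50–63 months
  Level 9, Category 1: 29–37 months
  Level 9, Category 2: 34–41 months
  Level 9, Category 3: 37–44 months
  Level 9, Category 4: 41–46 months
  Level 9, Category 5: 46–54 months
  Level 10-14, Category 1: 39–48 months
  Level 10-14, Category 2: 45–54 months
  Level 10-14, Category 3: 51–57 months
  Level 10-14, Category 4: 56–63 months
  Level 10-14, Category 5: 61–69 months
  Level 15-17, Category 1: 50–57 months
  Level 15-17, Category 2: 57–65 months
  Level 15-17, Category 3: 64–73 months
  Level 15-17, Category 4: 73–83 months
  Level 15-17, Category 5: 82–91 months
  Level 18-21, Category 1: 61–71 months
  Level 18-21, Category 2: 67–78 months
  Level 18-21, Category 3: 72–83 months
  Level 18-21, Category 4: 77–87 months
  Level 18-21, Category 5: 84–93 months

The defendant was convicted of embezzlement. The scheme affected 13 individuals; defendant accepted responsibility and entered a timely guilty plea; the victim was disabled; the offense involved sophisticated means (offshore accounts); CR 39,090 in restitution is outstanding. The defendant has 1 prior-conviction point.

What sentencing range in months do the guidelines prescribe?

9-19 months

Base offense level for embezzlement: 2.
S1 applies (level before this adjustment is 2 < 10, so +1): 2 + 1 = 3.
S2 applies: 3 + 2 = 5.
S3 applies: 5 + 2 = 7.
S4 applies: 7 − 2 = 5.
S5 applies (level before this adjustment is 5 < 14, so +1): 5 + 1 = 6.
Final offense level: 6.
Criminal history: 1 prior point → Category 1 (0-2).
Level 6 falls in the 3-6 band.
Grid: Level 3-6 × Category 1 = 9-19 months.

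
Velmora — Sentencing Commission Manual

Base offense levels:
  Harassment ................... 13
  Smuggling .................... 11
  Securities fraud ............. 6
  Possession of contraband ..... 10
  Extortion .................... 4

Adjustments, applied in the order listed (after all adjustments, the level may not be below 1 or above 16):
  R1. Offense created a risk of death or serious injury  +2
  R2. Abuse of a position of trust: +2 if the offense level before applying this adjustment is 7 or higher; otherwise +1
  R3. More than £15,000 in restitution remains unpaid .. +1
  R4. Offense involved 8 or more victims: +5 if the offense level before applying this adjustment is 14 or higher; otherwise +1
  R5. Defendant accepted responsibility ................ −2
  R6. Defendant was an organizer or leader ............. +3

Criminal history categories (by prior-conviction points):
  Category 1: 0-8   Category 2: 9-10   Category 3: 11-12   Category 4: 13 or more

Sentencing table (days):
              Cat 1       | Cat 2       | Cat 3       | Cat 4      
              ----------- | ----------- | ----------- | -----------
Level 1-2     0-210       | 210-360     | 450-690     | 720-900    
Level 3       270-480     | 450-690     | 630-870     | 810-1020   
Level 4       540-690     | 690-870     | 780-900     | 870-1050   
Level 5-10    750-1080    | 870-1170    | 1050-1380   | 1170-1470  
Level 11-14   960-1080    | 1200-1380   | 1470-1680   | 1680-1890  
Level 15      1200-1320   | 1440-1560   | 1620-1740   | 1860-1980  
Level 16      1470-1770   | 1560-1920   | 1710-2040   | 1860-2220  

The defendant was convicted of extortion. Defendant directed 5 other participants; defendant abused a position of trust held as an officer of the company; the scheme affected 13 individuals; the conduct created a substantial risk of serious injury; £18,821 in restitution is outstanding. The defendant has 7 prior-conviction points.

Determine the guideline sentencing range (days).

Base offense level for extortion: 4.
R1 applies: 4 + 2 = 6.
R2 applies (level before this adjustment is 6 < 7, so +1): 6 + 1 = 7.
R3 applies: 7 + 1 = 8.
R4 applies (level before this adjustment is 8 < 14, so +1): 8 + 1 = 9.
R6 applies: 9 + 3 = 12.
Final offense level: 12.
Criminal history: 7 prior points → Category 1 (0-8).
Level 12 falls in the 11-14 band.
Grid: Level 11-14 × Category 1 = 960-1080 days.

960-1080 days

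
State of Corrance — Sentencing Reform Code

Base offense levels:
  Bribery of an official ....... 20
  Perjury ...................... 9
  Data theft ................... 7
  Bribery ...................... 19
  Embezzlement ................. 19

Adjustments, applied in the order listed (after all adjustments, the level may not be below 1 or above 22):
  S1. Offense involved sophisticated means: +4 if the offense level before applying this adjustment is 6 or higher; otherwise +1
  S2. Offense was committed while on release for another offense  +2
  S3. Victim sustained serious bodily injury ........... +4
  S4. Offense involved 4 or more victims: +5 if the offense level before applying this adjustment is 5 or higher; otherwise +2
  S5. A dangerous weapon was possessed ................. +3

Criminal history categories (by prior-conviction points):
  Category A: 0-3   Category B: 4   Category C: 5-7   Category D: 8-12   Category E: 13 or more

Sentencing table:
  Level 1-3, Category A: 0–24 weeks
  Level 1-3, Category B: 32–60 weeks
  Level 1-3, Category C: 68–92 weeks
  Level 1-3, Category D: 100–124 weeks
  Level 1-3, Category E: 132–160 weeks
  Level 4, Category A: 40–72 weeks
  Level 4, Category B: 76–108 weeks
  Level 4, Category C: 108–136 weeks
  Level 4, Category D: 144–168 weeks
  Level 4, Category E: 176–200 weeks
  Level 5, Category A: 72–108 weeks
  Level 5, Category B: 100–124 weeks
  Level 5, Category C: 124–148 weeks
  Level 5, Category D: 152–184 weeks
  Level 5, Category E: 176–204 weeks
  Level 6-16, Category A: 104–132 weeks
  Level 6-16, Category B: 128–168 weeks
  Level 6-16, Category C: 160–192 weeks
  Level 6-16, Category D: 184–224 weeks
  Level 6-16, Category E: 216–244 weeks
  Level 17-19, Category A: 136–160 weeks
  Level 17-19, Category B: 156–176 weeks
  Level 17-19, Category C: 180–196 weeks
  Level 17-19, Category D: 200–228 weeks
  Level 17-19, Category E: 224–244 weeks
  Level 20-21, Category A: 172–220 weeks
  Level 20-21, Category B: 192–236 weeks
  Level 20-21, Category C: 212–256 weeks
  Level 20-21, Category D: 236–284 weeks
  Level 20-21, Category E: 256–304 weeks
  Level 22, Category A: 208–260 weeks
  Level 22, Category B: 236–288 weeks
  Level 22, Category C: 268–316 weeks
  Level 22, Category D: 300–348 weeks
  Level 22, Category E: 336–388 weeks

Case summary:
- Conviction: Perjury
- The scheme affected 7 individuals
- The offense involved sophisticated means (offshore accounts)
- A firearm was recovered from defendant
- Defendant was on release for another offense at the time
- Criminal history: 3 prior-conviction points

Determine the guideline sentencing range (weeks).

Base offense level for perjury: 9.
S1 applies (level before this adjustment is 9 ≥ 6, so +4): 9 + 4 = 13.
S2 applies: 13 + 2 = 15.
S4 applies (level before this adjustment is 15 ≥ 5, so +5): 15 + 5 = 20.
S5 applies: 20 + 3 = 23.
Level 23 exceeds the maximum of 22; capped at 22.
Final offense level: 22.
Criminal history: 3 prior points → Category A (0-3).
Level 22 falls in the 22 band.
Grid: Level 22 × Category A = 208-260 weeks.

208-260 weeks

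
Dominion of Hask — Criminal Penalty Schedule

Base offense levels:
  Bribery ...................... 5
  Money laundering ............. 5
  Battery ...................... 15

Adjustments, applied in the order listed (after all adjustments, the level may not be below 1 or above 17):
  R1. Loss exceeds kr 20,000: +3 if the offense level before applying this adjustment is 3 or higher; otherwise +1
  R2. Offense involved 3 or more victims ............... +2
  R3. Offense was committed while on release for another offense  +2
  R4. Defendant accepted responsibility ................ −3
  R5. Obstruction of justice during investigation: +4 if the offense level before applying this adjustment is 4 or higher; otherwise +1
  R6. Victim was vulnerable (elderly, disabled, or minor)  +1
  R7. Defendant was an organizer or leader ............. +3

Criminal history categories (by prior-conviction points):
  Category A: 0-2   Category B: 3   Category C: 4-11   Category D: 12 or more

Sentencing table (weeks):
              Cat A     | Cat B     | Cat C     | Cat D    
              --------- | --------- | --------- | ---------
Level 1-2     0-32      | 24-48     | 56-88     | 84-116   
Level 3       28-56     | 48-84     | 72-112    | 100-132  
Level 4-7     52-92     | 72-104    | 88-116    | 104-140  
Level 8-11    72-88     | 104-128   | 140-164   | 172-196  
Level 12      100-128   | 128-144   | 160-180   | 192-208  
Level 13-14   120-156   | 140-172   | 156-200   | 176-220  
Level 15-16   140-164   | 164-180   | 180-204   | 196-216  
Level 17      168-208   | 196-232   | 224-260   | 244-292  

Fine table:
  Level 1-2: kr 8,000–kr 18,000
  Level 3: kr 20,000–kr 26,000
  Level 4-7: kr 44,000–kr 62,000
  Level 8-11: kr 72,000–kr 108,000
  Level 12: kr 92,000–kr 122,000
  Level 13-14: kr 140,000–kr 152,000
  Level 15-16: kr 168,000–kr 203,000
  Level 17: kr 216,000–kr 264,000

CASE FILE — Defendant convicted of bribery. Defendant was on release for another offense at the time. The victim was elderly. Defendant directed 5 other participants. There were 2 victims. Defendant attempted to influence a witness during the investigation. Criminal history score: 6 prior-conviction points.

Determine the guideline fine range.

Base offense level for bribery: 5.
R2 does not apply.
R3 applies: 5 + 2 = 7.
R4 does not apply.
R5 applies (level before this adjustment is 7 ≥ 4, so +4): 7 + 4 = 11.
R6 applies: 11 + 1 = 12.
R7 applies: 12 + 3 = 15.
Final offense level: 15.
Level 15 falls in the 15-16 band.
Fine table: Level 15-16 → kr 168,000–kr 203,000.

kr 168,000–kr 203,000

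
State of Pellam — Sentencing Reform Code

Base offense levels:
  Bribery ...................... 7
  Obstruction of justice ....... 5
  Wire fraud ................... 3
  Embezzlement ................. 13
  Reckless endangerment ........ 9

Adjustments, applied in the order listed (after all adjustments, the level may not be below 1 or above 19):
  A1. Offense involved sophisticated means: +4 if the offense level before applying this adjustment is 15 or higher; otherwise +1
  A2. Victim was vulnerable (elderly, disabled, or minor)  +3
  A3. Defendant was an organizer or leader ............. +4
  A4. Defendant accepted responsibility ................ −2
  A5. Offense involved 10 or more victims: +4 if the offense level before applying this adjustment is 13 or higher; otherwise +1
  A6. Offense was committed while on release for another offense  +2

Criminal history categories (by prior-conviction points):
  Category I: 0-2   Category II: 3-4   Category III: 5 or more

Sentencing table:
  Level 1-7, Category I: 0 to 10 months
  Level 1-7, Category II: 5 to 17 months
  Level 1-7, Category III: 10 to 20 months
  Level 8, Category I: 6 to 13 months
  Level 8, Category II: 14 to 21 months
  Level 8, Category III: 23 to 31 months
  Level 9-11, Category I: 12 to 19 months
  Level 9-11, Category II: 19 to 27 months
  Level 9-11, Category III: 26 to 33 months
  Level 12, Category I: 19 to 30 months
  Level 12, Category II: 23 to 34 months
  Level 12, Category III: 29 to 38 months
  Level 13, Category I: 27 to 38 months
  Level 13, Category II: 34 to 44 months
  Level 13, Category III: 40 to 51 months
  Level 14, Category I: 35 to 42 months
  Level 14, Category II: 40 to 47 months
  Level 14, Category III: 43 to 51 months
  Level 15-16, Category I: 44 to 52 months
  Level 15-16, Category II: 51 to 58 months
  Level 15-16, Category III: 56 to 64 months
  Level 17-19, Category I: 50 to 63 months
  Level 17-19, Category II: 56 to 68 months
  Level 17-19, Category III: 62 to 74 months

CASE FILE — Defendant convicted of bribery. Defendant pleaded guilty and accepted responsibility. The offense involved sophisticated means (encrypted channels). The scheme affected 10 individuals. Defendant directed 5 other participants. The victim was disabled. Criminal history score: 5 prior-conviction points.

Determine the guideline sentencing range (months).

Base offense level for bribery: 7.
A1 applies (level before this adjustment is 7 < 15, so +1): 7 + 1 = 8.
A2 applies: 8 + 3 = 11.
A3 applies: 11 + 4 = 15.
A4 applies: 15 − 2 = 13.
A5 applies (level before this adjustment is 13 ≥ 13, so +4): 13 + 4 = 17.
A6 does not apply.
Final offense level: 17.
Criminal history: 5 prior points → Category III (5+).
Level 17 falls in the 17-19 band.
Grid: Level 17-19 × Category III = 62-74 months.

62-74 months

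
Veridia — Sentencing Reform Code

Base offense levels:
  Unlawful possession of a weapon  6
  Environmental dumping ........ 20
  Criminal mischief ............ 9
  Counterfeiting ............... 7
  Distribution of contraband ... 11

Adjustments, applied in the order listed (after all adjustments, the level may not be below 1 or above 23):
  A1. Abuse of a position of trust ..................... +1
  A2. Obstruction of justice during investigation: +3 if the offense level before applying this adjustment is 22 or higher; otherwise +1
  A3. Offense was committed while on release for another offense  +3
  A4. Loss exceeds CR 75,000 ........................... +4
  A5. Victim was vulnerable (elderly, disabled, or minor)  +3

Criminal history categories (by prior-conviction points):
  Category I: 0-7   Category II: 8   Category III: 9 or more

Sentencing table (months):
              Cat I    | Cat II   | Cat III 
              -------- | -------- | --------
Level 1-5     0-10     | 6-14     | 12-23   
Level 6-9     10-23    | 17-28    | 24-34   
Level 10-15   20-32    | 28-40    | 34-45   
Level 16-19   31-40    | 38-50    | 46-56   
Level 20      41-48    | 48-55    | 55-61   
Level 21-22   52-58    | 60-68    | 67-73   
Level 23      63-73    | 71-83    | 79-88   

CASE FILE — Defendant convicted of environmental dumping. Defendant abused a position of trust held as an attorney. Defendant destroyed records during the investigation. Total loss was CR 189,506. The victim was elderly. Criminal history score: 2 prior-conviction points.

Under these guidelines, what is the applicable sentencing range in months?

63-73 months

Base offense level for environmental dumping: 20.
A1 applies: 20 + 1 = 21.
A2 applies (level before this adjustment is 21 < 22, so +1): 21 + 1 = 22.
A3 does not apply.
A4 applies: 22 + 4 = 26.
A5 applies: 26 + 3 = 29.
Level 29 exceeds the maximum of 23; capped at 23.
Final offense level: 23.
Criminal history: 2 prior points → Category I (0-7).
Level 23 falls in the 23 band.
Grid: Level 23 × Category I = 63-73 months.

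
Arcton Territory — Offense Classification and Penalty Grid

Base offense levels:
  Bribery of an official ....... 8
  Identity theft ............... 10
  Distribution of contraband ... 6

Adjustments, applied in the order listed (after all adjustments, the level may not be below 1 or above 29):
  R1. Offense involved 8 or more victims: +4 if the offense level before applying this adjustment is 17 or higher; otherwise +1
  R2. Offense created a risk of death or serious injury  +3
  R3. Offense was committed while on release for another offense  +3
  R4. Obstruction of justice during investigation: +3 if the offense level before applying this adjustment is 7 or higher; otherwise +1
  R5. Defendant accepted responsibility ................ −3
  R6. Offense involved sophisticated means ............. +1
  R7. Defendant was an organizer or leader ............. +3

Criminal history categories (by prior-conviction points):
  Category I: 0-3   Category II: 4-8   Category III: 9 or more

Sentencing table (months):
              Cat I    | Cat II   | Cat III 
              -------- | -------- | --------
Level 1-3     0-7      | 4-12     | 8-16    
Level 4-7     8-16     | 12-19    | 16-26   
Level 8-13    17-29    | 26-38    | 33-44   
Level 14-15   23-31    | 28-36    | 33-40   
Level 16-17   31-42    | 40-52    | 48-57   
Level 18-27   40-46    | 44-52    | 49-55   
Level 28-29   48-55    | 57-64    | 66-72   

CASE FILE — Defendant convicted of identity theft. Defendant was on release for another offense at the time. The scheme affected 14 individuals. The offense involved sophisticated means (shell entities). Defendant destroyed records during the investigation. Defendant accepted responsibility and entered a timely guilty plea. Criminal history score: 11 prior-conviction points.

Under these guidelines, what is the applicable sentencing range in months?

Base offense level for identity theft: 10.
R1 applies (level before this adjustment is 10 < 17, so +1): 10 + 1 = 11.
R3 applies: 11 + 3 = 14.
R4 applies (level before this adjustment is 14 ≥ 7, so +3): 14 + 3 = 17.
R5 applies: 17 − 3 = 14.
R6 applies: 14 + 1 = 15.
R7 does not apply.
Final offense level: 15.
Criminal history: 11 prior points → Category III (9+).
Level 15 falls in the 14-15 band.
Grid: Level 14-15 × Category III = 33-40 months.

33-40 months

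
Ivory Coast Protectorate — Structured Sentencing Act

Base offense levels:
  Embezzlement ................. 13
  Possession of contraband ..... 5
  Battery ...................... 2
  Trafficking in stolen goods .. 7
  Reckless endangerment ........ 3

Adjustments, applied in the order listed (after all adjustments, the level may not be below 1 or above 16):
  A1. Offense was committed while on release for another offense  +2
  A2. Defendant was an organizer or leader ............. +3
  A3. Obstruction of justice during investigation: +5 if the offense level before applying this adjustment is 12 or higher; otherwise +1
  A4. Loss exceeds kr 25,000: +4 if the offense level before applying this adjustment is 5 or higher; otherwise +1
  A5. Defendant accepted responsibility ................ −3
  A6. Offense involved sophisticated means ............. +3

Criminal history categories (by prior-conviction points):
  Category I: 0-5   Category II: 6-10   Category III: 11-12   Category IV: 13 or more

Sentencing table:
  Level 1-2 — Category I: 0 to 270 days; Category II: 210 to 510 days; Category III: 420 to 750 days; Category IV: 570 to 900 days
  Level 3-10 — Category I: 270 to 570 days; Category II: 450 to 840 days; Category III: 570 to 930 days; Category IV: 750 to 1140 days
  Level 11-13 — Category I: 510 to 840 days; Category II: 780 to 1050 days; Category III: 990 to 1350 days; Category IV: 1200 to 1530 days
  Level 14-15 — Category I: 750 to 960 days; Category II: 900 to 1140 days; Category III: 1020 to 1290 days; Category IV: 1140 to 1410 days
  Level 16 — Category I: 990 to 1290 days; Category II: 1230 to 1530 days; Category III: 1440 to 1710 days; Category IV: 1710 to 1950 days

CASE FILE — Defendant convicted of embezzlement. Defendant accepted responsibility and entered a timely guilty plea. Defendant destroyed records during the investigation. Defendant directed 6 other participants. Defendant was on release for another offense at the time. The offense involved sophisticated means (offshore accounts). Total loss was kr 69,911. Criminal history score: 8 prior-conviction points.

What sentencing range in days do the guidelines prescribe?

1230-1530 days

Base offense level for embezzlement: 13.
A1 applies: 13 + 2 = 15.
A2 applies: 15 + 3 = 18.
A3 applies (level before this adjustment is 18 ≥ 12, so +5): 18 + 5 = 23.
A4 applies (level before this adjustment is 23 ≥ 5, so +4): 23 + 4 = 27.
A5 applies: 27 − 3 = 24.
A6 applies: 24 + 3 = 27.
Level 27 exceeds the maximum of 16; capped at 16.
Final offense level: 16.
Criminal history: 8 prior points → Category II (6-10).
Level 16 falls in the 16 band.
Grid: Level 16 × Category II = 1230-1530 days.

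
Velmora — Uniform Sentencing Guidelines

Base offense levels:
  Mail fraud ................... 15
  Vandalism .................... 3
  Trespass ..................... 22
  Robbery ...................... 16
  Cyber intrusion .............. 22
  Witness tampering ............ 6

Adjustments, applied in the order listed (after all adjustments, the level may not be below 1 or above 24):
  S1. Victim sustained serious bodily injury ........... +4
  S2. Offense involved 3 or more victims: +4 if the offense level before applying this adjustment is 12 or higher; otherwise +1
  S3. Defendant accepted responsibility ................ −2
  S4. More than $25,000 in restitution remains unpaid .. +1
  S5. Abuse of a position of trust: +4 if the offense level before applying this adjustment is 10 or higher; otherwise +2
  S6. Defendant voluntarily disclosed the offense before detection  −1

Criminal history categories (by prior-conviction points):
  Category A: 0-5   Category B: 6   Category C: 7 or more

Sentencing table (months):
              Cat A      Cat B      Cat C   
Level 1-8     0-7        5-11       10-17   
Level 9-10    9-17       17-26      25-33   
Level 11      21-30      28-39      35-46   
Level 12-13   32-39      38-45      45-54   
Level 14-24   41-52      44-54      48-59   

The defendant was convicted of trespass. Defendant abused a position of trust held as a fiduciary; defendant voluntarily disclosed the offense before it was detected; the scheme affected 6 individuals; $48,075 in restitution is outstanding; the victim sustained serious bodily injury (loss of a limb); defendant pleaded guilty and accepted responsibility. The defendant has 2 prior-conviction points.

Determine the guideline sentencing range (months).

Base offense level for trespass: 22.
S1 applies: 22 + 4 = 26.
S2 applies (level before this adjustment is 26 ≥ 12, so +4): 26 + 4 = 30.
S3 applies: 30 − 2 = 28.
S4 applies: 28 + 1 = 29.
S5 applies (level before this adjustment is 29 ≥ 10, so +4): 29 + 4 = 33.
S6 applies: 33 − 1 = 32.
Level 32 exceeds the maximum of 24; capped at 24.
Final offense level: 24.
Criminal history: 2 prior points → Category A (0-5).
Level 24 falls in the 14-24 band.
Grid: Level 14-24 × Category A = 41-52 months.

41-52 months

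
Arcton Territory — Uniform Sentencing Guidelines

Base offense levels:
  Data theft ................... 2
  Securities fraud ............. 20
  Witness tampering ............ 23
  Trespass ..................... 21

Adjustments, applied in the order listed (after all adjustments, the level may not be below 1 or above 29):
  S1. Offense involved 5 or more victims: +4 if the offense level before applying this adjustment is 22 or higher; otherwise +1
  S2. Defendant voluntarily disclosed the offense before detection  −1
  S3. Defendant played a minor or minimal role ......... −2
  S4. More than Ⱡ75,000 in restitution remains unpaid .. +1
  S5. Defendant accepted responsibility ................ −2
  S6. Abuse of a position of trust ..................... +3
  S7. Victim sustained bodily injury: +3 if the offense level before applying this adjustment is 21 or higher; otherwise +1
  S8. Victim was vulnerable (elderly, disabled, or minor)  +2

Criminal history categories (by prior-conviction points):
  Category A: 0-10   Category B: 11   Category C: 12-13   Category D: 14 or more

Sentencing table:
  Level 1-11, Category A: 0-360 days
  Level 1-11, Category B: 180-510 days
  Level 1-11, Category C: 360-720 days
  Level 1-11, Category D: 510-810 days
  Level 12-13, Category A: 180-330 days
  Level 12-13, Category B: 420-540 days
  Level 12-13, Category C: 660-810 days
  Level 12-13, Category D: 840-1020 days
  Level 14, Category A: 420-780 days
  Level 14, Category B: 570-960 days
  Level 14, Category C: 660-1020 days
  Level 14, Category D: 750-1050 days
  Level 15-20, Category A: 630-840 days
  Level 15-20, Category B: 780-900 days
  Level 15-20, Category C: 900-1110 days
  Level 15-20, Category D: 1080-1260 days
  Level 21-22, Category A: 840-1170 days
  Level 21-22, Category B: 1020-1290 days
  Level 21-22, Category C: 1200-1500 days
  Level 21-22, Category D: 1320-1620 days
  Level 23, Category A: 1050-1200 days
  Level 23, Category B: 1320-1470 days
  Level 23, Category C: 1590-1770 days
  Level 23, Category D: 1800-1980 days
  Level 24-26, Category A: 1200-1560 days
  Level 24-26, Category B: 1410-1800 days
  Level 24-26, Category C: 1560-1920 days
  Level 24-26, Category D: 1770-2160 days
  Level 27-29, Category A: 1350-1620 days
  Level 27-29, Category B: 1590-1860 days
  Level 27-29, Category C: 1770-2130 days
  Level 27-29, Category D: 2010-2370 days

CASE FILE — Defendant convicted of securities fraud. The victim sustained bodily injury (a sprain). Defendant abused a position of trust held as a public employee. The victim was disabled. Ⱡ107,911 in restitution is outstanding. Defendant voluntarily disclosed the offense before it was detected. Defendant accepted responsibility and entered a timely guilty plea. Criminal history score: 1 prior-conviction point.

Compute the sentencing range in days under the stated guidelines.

1200-1560 days

Base offense level for securities fraud: 20.
S1 does not apply.
S2 applies: 20 − 1 = 19.
S4 applies: 19 + 1 = 20.
S5 applies: 20 − 2 = 18.
S6 applies: 18 + 3 = 21.
S7 applies (level before this adjustment is 21 ≥ 21, so +3): 21 + 3 = 24.
S8 applies: 24 + 2 = 26.
Final offense level: 26.
Criminal history: 1 prior point → Category A (0-10).
Level 26 falls in the 24-26 band.
Grid: Level 24-26 × Category A = 1200-1560 days.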